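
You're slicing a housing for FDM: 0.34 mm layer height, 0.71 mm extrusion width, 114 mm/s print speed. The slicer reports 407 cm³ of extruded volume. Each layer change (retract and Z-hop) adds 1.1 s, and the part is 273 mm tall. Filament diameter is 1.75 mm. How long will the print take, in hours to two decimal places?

4.35 hours

Extrusion cross-section = 0.34 × 0.71, so 0.2414 mm².
Path length: 407000 mm³ / 0.2414 mm² → 1685998.3 mm.
Extrusion time = 1685998.3 / 114, so 14789.5 s.
Layers = ⌈273/0.34⌉ = 803.
Non-print overhead = 803 × 1.1 = 883.3 s.
Total = 14789.5 + 883.3 = 15672.8 s = 4.35 hours.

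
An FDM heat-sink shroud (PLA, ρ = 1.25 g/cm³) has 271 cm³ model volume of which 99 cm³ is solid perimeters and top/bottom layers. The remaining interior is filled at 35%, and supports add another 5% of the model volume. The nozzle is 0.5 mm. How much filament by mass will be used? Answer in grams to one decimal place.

Infill region: 271 − 99 → 172 cm³.
Deposited infill: 0.35 × 172 → 60.2 cm³.
Support = 0.05 × 271, so 13.55 cm³.
Total extruded = 99 + 60.2 + 13.55, so 172.75 cm³.
Mass: 172.75 × 1.25 → 215.9375 g.

215.9 g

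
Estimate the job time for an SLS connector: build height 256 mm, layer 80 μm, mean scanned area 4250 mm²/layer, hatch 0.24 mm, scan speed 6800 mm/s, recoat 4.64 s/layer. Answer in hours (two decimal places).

Layers = ⌈256/0.08⌉ = 3200.
Per-layer scan distance = 4250 / 0.24 = 17708.3 mm.
Laser time per layer: 17708.3 / 6800 → 2.6042 s.
Per-layer time = 2.6042 + 4.64, so 7.2442 s.
3200 layers × 7.2442 s/layer = 23181.44 s, i.e. 6.44 hours.

6.44 hours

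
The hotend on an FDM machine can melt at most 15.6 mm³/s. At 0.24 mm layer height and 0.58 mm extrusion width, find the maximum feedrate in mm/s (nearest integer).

Extrusion cross-section = 0.24 × 0.58 = 0.1392 mm².
Max speed = 15.6 / 0.1392 = 112.07 ≈ 112 mm/s.

112 mm/s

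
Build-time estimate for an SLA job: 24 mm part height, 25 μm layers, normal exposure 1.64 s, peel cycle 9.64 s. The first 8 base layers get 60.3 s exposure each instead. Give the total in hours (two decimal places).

3.14 hours

Layer count = ceil(24 / 0.025) = 960.
Base layers = 8 × (60.3 + 9.64) = 559.52 s.
Remaining layers = 952 × (1.64 + 9.64), so 10738.56 s.
Total = 559.52 + 10738.56 = 11298.08 s = 3.14 hours.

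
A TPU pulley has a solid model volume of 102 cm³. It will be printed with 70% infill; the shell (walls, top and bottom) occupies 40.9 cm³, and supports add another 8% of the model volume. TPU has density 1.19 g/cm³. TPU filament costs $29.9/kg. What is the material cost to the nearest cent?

$3.27

Infill region: 102 − 40.9 → 61.1 cm³.
Infill deposited = 0.70 × 61.1 = 42.77 cm³.
Support = 0.08 × 102 = 8.16 cm³.
Deposited volume: 40.9 + 42.77 + 8.16 → 91.83 cm³.
Mass = 91.83 × 1.19, so 109.2777 g.
At $29.9/kg: 109.2777/1000 × 29.9 = $3.27.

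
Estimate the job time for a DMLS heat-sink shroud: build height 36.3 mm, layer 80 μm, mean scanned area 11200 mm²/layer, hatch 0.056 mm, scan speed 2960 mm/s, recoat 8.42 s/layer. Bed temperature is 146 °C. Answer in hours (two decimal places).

Layers = ⌈36.3/0.08⌉ = 454.
Scan path per layer = 11200 / 0.056 = 200000 mm.
Scan time per layer: 200000 / 2960 → 67.5676 s.
Time per layer = 67.5676 + 8.42, so 75.9876 s.
Build time = 454 × 75.9876 = 34498.3704 s = 9.58 hours.

9.58 hours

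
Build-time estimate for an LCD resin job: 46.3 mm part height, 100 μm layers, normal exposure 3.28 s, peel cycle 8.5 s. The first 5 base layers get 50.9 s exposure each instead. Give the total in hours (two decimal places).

1.58 hours

Number of layers: 46.3 / 0.1 → 463 (rounded up).
Base layers = 5 × (50.9 + 8.5) = 297 s.
Regular layers: 458 × (3.28 + 8.5) → 5395.24 s.
Total = 297 + 5395.24 = 5692.24 s = 1.58 hours.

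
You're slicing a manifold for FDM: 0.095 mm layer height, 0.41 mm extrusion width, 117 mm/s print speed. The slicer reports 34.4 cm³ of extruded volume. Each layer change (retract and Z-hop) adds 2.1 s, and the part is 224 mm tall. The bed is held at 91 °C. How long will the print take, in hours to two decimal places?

3.47 hours

Bead cross-section: 0.095 × 0.41 → 0.03895 mm².
Toolpath length = 34.4 cm³ / 0.03895 mm² = 34400 / 0.03895 = 883183.6 mm.
Print-move time: 883183.6 / 117 → 7548.6 s.
Number of layers: 224 / 0.095 → 2358 (rounded up).
Layer-change overhead: 2358 × 2.1 → 4951.8 s.
Altogether 7548.6 + 4951.8 = 12500.4 s, i.e. 3.47 hours.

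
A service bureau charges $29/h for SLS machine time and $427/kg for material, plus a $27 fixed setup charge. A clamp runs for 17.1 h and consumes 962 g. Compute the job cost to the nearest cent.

$933.67

Time charge = 29 × 17.1, so $495.90.
Material charge = 427 × 962/1000 = $410.774.
Total = 495.90 + 410.774 + 27 = 933.674 ≈ $933.67.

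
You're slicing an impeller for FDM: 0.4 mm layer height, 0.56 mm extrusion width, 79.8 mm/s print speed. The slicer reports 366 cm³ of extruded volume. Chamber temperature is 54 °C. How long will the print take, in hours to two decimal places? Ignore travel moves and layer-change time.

5.69 hours

Extrusion cross-section = 0.4 × 0.56 = 0.224 mm².
Toolpath length = 366 cm³ / 0.224 mm² = 366000 / 0.224 = 1633928.6 mm.
Time extruding: 1633928.6 / 79.8 → 20475.3 s.
Converting: 20475.3 s = 5.69 hours.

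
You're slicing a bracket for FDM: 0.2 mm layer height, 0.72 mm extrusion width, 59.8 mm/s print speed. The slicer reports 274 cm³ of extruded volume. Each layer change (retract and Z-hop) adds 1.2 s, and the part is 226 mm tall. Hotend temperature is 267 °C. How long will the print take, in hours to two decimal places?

Extrusion cross-section: 0.2 × 0.72 → 0.144 mm².
Path length: 274000 mm³ / 0.144 mm² → 1902777.8 mm.
Print-move time = 1902777.8 / 59.8 = 31819 s.
Layer count = ceil(226 / 0.2) = 1130.
Non-print overhead: 1130 × 1.2 → 1356 s.
Altogether 31819 + 1356 = 33175 s, i.e. 9.22 hours.

9.22 hours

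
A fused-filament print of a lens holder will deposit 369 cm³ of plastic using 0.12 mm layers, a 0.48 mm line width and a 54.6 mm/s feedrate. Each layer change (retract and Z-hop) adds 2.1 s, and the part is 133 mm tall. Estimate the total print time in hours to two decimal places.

33.24 hours

Extrusion cross-section = 0.12 × 0.48 = 0.0576 mm².
Path length: 369000 mm³ / 0.0576 mm² → 6406250 mm.
Time extruding = 6406250 / 54.6, so 117330.6 s.
Number of layers: 133 / 0.12 → 1109 (rounded up).
Z-hop total = 1109 × 2.1 = 2328.9 s.
Altogether 117330.6 + 2328.9 = 119659.5 s, i.e. 33.24 hours.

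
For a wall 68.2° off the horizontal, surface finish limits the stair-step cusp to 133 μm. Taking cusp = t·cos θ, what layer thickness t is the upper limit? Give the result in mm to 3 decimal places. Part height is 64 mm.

t = h_c / cos θ = 0.133 / 0.3714 = 0.358 mm.

0.358 mm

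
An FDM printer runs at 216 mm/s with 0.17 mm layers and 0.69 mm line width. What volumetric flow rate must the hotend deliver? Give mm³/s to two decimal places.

25.34

Bead cross-section = 0.17 × 0.69, so 0.1173 mm².
Q = v·A = 216 × 0.1173 = 25.34 mm³/s.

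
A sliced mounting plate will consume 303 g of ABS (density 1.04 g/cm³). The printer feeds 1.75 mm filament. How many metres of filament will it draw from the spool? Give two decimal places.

121.13 m

Volume = 303 g / 1.04 g·cm⁻³ = 291.3462 cm³ = 291346.2 mm³.
Cross-section of 1.75 mm filament: π·(1.75/2)² = 2.4053 mm².
Length = 291346.2 / 2.4053 = 121126.76 mm = 121.13 m.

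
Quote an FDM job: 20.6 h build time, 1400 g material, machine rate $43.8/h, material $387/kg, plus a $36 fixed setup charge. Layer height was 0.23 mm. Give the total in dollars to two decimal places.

Machine-time cost = 43.8 × 20.6 = $902.28.
Material charge = 387 × 1400/1000, so $541.80.
Total = 902.28 + 541.80 + 36 = $1480.08.

$1480.08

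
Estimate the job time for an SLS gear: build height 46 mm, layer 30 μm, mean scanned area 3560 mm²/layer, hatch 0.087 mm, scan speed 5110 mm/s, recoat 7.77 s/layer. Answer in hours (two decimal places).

6.72 hours

Number of layers: 46 / 0.03 → 1534 (rounded up).
Scan path per layer = 3560 / 0.087, so 40919.5 mm.
Laser time per layer = 40919.5 / 5110 = 8.0077 s.
Layer cycle = 8.0077 + 7.77, so 15.7777 s.
1534 layers × 15.7777 s/layer = 24202.9918 s, i.e. 6.72 hours.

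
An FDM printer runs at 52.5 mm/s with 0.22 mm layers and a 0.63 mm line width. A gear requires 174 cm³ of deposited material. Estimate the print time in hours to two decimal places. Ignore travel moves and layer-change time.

6.64 hours

Line area = 0.22 × 0.63, so 0.1386 mm².
Path length: 174000 mm³ / 0.1386 mm² → 1255411.3 mm.
Extrusion time: 1255411.3 / 52.5 → 23912.6 s.
That's 23912.6 s → 6.64 hours.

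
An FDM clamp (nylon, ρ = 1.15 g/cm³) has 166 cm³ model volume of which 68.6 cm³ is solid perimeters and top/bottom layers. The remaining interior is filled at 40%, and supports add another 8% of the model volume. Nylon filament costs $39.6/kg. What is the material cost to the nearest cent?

$5.50

Volume inside the shell = 166 − 68.6, so 97.4 cm³.
Deposited infill = 0.40 × 97.4 = 38.96 cm³.
Support = 0.08 × 166, so 13.28 cm³.
Total printed volume = 68.6 + 38.96 + 13.28 = 120.84 cm³.
Mass = 120.84 × 1.15 = 138.966 g.
At $39.6/kg: 138.966/1000 × 39.6 = $5.50.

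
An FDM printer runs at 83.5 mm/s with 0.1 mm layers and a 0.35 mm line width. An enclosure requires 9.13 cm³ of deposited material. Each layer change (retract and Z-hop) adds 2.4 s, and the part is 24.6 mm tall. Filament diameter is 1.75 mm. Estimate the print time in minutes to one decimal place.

Extrusion cross-section = 0.1 × 0.35, so 0.035 mm².
Total extruded path = 9130/0.035 = 260857.1 mm.
Extrusion time = 260857.1 / 83.5, so 3124 s.
Number of layers: 24.6 / 0.1 → 246 (rounded up).
Layer-change overhead: 246 × 2.4 → 590.4 s.
Altogether 3124 + 590.4 = 3714.4 s, i.e. 61.9 minutes.

61.9 minutes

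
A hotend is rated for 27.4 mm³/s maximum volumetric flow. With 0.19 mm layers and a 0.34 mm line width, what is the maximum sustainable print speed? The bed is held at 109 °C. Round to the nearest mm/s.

424 mm/s

Bead cross-section = 0.19 × 0.34 = 0.0646 mm².
Max speed = 27.4 / 0.0646 = 424.15 ≈ 424 mm/s.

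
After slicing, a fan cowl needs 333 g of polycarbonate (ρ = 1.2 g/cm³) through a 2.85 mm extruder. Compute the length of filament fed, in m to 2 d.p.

Extruded volume: 333/1.2 = 277.5 cm³ (277500 mm³).
Cross-section of 2.85 mm filament: π·(2.85/2)² = 6.3794 mm².
Length = 277500 / 6.3794 = 43499.39 mm = 43.50 m.

43.50 m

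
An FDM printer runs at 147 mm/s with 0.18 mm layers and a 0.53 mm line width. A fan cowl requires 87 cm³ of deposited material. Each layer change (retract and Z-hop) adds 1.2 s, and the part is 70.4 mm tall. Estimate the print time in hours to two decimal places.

Extrusion cross-section = 0.18 × 0.53, so 0.0954 mm².
Path length: 87000 mm³ / 0.0954 mm² → 911949.7 mm.
Time extruding: 911949.7 / 147 → 6203.7 s.
Layer count = ceil(70.4 / 0.18) = 392.
Z-hop total = 392 × 1.2, so 470.4 s.
Altogether 6203.7 + 470.4 = 6674.1 s, i.e. 1.85 hours.

1.85 hours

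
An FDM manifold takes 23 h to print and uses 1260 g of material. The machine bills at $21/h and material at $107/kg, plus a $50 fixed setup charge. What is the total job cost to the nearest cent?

Machine cost = 21 × 23 = $483.00.
Material cost = 107 × 1260/1000 = $134.82.
Total = 483.00 + 134.82 + 50 = $667.82.

$667.82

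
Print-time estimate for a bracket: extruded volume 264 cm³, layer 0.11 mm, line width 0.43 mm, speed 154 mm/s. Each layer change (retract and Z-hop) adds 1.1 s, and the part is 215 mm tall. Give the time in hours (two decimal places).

Line area = 0.11 × 0.43 = 0.0473 mm².
Total extruded path = 264000/0.0473 = 5581395.3 mm.
Time extruding: 5581395.3 / 154 → 36242.8 s.
Layers = ⌈215/0.11⌉ = 1955.
Non-print overhead = 1955 × 1.1, so 2150.5 s.
Total = 36242.8 + 2150.5 = 38393.3 s = 10.66 hours.

10.66 hours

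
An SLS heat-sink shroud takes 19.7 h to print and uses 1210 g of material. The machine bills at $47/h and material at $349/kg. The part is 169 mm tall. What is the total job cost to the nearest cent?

$1348.19

Machine cost = 47 × 19.7 = $925.90.
Material cost: 349 × 1210/1000 → $422.29.
Job cost: 925.90 + 422.29 = $1348.19.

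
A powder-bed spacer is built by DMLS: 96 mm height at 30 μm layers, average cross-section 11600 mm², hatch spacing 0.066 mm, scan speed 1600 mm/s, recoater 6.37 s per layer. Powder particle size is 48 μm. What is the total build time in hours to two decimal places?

103.31 hours

Layers = ⌈96/0.03⌉ = 3200.
Scan path per layer: 11600 / 0.066 → 175757.6 mm.
Scan time per layer = 175757.6 / 1600, so 109.8485 s.
Time per layer = 109.8485 + 6.37, so 116.2185 s.
3200 layers × 116.2185 s/layer = 371899.2 s, i.e. 103.31 hours.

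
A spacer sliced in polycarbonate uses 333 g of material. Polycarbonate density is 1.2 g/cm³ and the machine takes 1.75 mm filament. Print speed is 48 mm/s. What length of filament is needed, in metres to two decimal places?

Extruded volume: 333/1.2 = 277.5 cm³ (277500 mm³).
A = π r² = π × 0.875² = 2.4053 mm².
Length = 277500 / 2.4053 = 115370.22 mm = 115.37 m.

115.37 m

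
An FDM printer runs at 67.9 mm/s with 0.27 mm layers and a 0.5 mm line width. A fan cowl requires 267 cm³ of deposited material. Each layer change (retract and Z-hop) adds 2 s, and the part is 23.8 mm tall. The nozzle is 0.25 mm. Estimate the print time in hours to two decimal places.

Extrusion cross-section = 0.27 × 0.5 = 0.135 mm².
Path length: 267000 mm³ / 0.135 mm² → 1977777.8 mm.
Extrusion time = 1977777.8 / 67.9, so 29127.8 s.
Number of layers: 23.8 / 0.27 → 89 (rounded up).
Layer-change overhead: 89 × 2 → 178 s.
Altogether 29127.8 + 178 = 29305.8 s, i.e. 8.14 hours.

8.14 hours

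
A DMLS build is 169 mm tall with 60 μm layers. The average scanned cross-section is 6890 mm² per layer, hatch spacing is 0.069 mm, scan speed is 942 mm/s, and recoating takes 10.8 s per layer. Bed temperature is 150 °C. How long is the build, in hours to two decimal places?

Layer count = ceil(169 / 0.06) = 2817.
Per-layer scan distance = 6890 / 0.069 = 99855.1 mm.
Scan time per layer = 99855.1 / 942 = 106.0033 s.
Time per layer = 106.0033 + 10.8, so 116.8033 s.
2817 layers × 116.8033 s/layer = 329034.8961 s, i.e. 91.40 hours.

91.40 hours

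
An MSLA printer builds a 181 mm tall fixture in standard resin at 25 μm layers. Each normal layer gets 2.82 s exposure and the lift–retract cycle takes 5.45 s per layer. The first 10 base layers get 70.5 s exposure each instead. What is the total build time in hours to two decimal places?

16.82 hours

Layer count = ceil(181 / 0.025) = 7240.
Burn-in layers: 10 × (70.5 + 5.45) → 759.5 s.
Normal layers: 7230 × (2.82 + 5.45) → 59792.1 s.
Sum: 759.5 + 59792.1 = 60551.6 s → 16.82 hours.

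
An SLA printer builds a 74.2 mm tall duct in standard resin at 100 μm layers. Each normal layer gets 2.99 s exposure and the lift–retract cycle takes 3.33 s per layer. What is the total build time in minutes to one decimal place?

78.2 minutes

Layer count = ceil(74.2 / 0.1) = 742.
Cycle time = 2.99 + 3.33, so 6.32 s.
Build time: 742 × 6.32 s = 4689.44 s, i.e. 78.2 minutes.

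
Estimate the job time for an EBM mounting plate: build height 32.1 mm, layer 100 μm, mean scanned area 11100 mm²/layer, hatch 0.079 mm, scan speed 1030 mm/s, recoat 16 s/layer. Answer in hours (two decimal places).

13.59 hours

Layers = ⌈32.1/0.1⌉ = 321.
Per-layer scan distance = 11100 / 0.079, so 140506.3 mm.
Beam time per layer = 140506.3 / 1030 = 136.4139 s.
Time per layer = 136.4139 + 16, so 152.4139 s.
321 layers × 152.4139 s/layer = 48924.8619 s, i.e. 13.59 hours.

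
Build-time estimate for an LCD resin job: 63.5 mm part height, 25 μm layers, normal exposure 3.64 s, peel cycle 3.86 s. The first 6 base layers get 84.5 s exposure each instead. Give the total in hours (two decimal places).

Layer count = ceil(63.5 / 0.025) = 2540.
Burn-in layers = 6 × (84.5 + 3.86) = 530.16 s.
Regular layers = 2534 × (3.64 + 3.86) = 19005 s.
Total = 530.16 + 19005 = 19535.16 s = 5.43 hours.

5.43 hours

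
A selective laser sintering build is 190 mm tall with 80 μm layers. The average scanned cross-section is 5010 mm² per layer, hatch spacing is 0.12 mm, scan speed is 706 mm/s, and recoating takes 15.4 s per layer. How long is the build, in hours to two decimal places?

Layer count = ceil(190 / 0.08) = 2375.
Per-layer scan distance = 5010 / 0.12, so 41750 mm.
Scan time per layer = 41750 / 706 = 59.136 s.
Per-layer time = 59.136 + 15.4 = 74.536 s.
Total: 2375 × 74.536 s = 177023 s → 49.17 hours.

49.17 hours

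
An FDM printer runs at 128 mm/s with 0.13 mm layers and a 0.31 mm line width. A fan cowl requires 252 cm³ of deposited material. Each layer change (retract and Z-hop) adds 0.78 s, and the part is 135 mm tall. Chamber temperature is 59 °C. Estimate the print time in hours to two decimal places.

Bead cross-section = 0.13 × 0.31 = 0.0403 mm².
Path length: 252000 mm³ / 0.0403 mm² → 6253101.7 mm.
Extrusion time = 6253101.7 / 128 = 48852.4 s.
Number of layers: 135 / 0.13 → 1039 (rounded up).
Z-hop total = 1039 × 0.78 = 810.42 s.
Altogether 48852.4 + 810.42 = 49662.82 s, i.e. 13.80 hours.

13.80 hours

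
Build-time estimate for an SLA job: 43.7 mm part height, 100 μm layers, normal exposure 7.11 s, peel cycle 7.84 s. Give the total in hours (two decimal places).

1.81 hours

Layers = ⌈43.7/0.1⌉ = 437.
Cycle time: 7.11 + 7.84 → 14.95 s.
Build time: 437 × 14.95 s = 6533.15 s, i.e. 1.81 hours.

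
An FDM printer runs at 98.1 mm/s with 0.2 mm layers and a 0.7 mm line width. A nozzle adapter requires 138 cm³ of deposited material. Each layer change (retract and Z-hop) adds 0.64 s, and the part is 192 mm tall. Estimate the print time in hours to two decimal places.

2.96 hours

Bead cross-section = 0.2 × 0.7 = 0.14 mm².
Path length: 138000 mm³ / 0.14 mm² → 985714.3 mm.
Time extruding = 985714.3 / 98.1, so 10048.1 s.
Layers = ⌈192/0.2⌉ = 960.
Layer-change overhead: 960 × 0.64 → 614.4 s.
Total = 10048.1 + 614.4 = 10662.5 s = 2.96 hours.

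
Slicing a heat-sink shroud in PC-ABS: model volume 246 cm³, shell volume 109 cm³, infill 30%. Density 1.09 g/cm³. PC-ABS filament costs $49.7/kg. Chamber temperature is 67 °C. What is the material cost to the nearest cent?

$8.13

Infill region = 246 − 109 = 137 cm³.
Deposited infill = 0.30 × 137 = 41.1 cm³.
Total printed volume = 109 + 41.1 = 150.1 cm³.
Mass = 150.1 × 1.09, so 163.609 g.
At $49.7/kg: 163.609/1000 × 49.7 = $8.13.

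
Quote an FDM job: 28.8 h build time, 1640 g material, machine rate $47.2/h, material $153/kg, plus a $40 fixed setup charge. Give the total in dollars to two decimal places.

Machine cost = 47.2 × 28.8, so $1359.36.
Material charge = 153 × 1640/1000, so $250.92.
Adding setup: 1359.36 + 250.92 + 40 → $1650.28.

$1650.28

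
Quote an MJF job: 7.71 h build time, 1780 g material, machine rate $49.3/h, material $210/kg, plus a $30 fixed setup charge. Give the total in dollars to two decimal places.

$783.90

Machine-time cost = 49.3 × 7.71 = $380.103.
Material cost: 210 × 1780/1000 → $373.80.
Total = 380.103 + 373.80 + 30 = 783.903 ≈ $783.90.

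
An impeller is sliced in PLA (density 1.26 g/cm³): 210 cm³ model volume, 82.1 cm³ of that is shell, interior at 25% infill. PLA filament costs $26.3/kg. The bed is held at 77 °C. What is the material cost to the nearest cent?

Interior volume: 210 − 82.1 → 127.9 cm³.
Infill volume: 0.25 × 127.9 → 31.975 cm³.
Deposited volume = 82.1 + 31.975, so 114.075 cm³.
Mass: 114.075 × 1.26 → 143.7345 g.
At $26.3/kg: 143.7345/1000 × 26.3 = $3.78.

$3.78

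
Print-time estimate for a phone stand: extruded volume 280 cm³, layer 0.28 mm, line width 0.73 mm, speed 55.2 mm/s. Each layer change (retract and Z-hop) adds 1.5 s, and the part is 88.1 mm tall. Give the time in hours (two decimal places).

7.02 hours

Bead cross-section = 0.28 × 0.73, so 0.2044 mm².
Toolpath length = 280 cm³ / 0.2044 mm² = 280000 / 0.2044 = 1369863 mm.
Extrusion time = 1369863 / 55.2 = 24816.4 s.
Layers = ⌈88.1/0.28⌉ = 315.
Layer-change overhead = 315 × 1.5, so 472.5 s.
Altogether 24816.4 + 472.5 = 25288.9 s, i.e. 7.02 hours.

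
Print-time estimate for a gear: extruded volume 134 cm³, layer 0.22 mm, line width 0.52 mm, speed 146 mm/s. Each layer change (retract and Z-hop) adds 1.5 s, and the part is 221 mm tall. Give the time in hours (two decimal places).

2.65 hours

Line area = 0.22 × 0.52, so 0.1144 mm².
Total extruded path = 134000/0.1144 = 1171328.7 mm.
Print-move time: 1171328.7 / 146 → 8022.8 s.
Layer count = ceil(221 / 0.22) = 1005.
Non-print overhead = 1005 × 1.5, so 1507.5 s.
Altogether 8022.8 + 1507.5 = 9530.3 s, i.e. 2.65 hours.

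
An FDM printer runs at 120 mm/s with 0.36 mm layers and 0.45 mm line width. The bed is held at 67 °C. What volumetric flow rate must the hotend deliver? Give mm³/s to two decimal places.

Bead cross-section = 0.36 × 0.45 = 0.162 mm².
Q = v·A = 120 × 0.162 = 19.44 mm³/s.

19.44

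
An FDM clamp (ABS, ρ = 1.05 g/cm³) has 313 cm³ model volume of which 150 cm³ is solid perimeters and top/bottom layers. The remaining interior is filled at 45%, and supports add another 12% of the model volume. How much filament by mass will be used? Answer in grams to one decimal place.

Interior volume = 313 − 150 = 163 cm³.
Infill deposited = 0.45 × 163, so 73.35 cm³.
Support: 0.12 × 313 → 37.56 cm³.
Total extruded = 150 + 73.35 + 37.56 = 260.91 cm³.
Mass = 260.91 × 1.05 = 273.9555 g.

274.0 g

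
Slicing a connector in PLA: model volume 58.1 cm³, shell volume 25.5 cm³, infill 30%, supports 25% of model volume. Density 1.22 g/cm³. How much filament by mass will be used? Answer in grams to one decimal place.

Volume inside the shell = 58.1 − 25.5 = 32.6 cm³.
Infill volume = 0.30 × 32.6, so 9.78 cm³.
Support = 0.25 × 58.1, so 14.525 cm³.
Deposited volume = 25.5 + 9.78 + 14.525, so 49.805 cm³.
Mass = 49.805 × 1.22, so 60.7621 g.

60.8 g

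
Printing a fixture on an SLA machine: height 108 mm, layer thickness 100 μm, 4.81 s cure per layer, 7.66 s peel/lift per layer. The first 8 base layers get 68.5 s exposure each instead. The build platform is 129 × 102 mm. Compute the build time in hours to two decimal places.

3.88 hours

Number of layers: 108 / 0.1 → 1080 (rounded up).
Bottom layers = 8 × (68.5 + 7.66), so 609.28 s.
Regular layers: 1072 × (4.81 + 7.66) → 13367.84 s.
Sum: 609.28 + 13367.84 = 13977.12 s → 3.88 hours.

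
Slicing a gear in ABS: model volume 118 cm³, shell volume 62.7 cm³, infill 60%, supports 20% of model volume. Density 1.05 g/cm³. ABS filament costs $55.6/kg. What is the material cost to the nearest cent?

Infill region: 118 − 62.7 → 55.3 cm³.
Deposited infill: 0.60 × 55.3 → 33.18 cm³.
Support: 0.20 × 118 → 23.6 cm³.
Total extruded = 62.7 + 33.18 + 23.6 = 119.48 cm³.
Mass = 119.48 × 1.05, so 125.454 g.
At $55.6/kg: 125.454/1000 × 55.6 = $6.98.

$6.98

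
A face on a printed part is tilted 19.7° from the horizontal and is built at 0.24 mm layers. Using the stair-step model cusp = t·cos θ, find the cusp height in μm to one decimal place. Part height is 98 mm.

226.0 μm

Cusp = layer height × cos(19.7°) = 0.24 × 0.9415 = 0.22596 mm = 226.0 μm.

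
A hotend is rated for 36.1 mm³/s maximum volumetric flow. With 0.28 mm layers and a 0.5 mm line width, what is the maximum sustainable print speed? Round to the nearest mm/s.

Extrusion cross-section: 0.28 × 0.5 → 0.14 mm².
Max speed = 36.1 / 0.14 = 257.86 ≈ 258 mm/s.

258 mm/s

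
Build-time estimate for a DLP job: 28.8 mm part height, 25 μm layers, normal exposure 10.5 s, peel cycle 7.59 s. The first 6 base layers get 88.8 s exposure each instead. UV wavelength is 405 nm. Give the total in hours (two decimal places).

Layer count = ceil(28.8 / 0.025) = 1152.
Bottom layers = 6 × (88.8 + 7.59) = 578.34 s.
Regular layers: 1146 × (10.5 + 7.59) → 20731.14 s.
Sum: 578.34 + 20731.14 = 21309.48 s → 5.92 hours.

5.92 hours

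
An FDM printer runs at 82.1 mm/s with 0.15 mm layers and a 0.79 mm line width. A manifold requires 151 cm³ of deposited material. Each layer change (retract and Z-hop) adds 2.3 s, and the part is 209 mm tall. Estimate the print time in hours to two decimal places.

Extrusion cross-section = 0.15 × 0.79 = 0.1185 mm².
Path length: 151000 mm³ / 0.1185 mm² → 1274261.6 mm.
Time extruding = 1274261.6 / 82.1, so 15520.8 s.
Layer count = ceil(209 / 0.15) = 1394.
Z-hop total = 1394 × 2.3 = 3206.2 s.
Total = 15520.8 + 3206.2 = 18727 s = 5.20 hours.

5.20 hours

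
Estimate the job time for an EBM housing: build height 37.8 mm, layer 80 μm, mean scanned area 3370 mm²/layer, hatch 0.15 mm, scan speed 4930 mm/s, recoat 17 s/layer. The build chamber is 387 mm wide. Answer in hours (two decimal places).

Layers = ⌈37.8/0.08⌉ = 473.
Hatch length per layer = 3370 / 0.15 = 22466.7 mm.
Beam time per layer: 22466.7 / 4930 → 4.5571 s.
Per-layer time = 4.5571 + 17 = 21.5571 s.
473 layers × 21.5571 s/layer = 10196.5083 s, i.e. 2.83 hours.

2.83 hours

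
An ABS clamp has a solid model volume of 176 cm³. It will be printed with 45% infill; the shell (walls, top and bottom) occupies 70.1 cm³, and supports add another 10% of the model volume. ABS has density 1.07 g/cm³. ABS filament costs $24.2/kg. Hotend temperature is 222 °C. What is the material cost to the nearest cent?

$3.50

Infill region = 176 − 70.1, so 105.9 cm³.
Infill volume: 0.45 × 105.9 → 47.655 cm³.
Support: 0.10 × 176 → 17.6 cm³.
Deposited volume = 70.1 + 47.655 + 17.6, so 135.355 cm³.
Mass = 135.355 × 1.07, so 144.82985 g.
Cost = 144.82985 g / 1000 × $24.2/kg = $3.50.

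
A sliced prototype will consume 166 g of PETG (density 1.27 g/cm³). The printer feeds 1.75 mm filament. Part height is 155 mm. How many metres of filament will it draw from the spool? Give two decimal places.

Volume = 166 g / 1.27 g·cm⁻³ = 130.7087 cm³ = 130708.7 mm³.
Cross-section of 1.75 mm filament: π·(1.75/2)² = 2.4053 mm².
L = V/A = 130708.7/2.4053 = 54341.95 mm → 54.34 m.

54.34 m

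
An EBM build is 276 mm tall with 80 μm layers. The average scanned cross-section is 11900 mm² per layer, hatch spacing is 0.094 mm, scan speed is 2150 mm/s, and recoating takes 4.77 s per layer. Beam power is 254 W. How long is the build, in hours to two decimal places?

61.00 hours

Layer count = ceil(276 / 0.08) = 3450.
Hatch length per layer: 11900 / 0.094 → 126595.7 mm.
Scan time per layer: 126595.7 / 2150 → 58.8817 s.
Time per layer: 58.8817 + 4.77 → 63.6517 s.
Build time = 3450 × 63.6517 = 219598.365 s = 61.00 hours.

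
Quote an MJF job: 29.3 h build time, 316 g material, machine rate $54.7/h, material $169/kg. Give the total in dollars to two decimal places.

$1656.11

Time charge: 54.7 × 29.3 → $1602.71.
Feedstock cost = 169 × 316/1000 = $53.404.
Total = 1602.71 + 53.404 = 1656.114 ≈ $1656.11.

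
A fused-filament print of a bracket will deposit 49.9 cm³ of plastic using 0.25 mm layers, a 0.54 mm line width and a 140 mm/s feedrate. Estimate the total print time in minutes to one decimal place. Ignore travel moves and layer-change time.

Bead cross-section: 0.25 × 0.54 → 0.135 mm².
Path length: 49900 mm³ / 0.135 mm² → 369629.6 mm.
Time extruding = 369629.6 / 140 = 2640.2 s.
That's 2640.2 s → 44.0 minutes.

44.0 minutes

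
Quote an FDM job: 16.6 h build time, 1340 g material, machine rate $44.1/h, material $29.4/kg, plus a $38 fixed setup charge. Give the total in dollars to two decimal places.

Machine cost = 44.1 × 16.6 = $732.06.
Feedstock cost: 29.4 × 1340/1000 → $39.396.
Total = 732.06 + 39.396 + 38 = 809.456 ≈ $809.46.

$809.46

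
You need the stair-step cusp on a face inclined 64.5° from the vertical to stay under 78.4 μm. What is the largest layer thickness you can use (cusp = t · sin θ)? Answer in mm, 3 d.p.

sin(64.5°) = 0.9026; t_max = 0.0784/0.9026 = 0.087 mm.

0.087 mm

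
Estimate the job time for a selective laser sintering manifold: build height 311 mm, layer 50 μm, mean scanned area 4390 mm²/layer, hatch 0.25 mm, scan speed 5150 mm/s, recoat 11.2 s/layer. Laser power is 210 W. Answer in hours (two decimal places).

25.24 hours

Layer count = ceil(311 / 0.05) = 6220.
Hatch length per layer = 4390 / 0.25, so 17560 mm.
Scan time per layer = 17560 / 5150 = 3.4097 s.
Layer cycle = 3.4097 + 11.2 = 14.6097 s.
Total: 6220 × 14.6097 s = 90872.334 s → 25.24 hours.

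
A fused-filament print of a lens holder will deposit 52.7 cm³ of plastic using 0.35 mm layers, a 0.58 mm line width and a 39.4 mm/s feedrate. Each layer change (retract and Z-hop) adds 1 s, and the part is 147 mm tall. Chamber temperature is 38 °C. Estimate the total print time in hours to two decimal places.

1.95 hours

Bead cross-section: 0.35 × 0.58 → 0.203 mm².
Total extruded path = 52700/0.203 = 259605.9 mm.
Print-move time: 259605.9 / 39.4 → 6589 s.
Number of layers: 147 / 0.35 → 420 (rounded up).
Layer-change overhead = 420 × 1, so 420 s.
Altogether 6589 + 420 = 7009 s, i.e. 1.95 hours.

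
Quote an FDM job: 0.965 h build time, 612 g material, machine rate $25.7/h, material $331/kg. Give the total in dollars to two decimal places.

Machine-time cost: 25.7 × 0.965 → $24.8005.
Material charge = 331 × 612/1000 = $202.572.
Job cost: 24.8005 + 202.572 = 227.3725 ≈ $227.37.

$227.37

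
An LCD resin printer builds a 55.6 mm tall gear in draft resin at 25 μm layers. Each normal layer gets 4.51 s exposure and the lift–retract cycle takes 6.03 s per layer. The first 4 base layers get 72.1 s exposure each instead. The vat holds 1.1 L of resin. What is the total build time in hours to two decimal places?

6.59 hours

Number of layers: 55.6 / 0.025 → 2224 (rounded up).
Burn-in layers = 4 × (72.1 + 6.03), so 312.52 s.
Normal layers = 2220 × (4.51 + 6.03) = 23398.8 s.
Total = 312.52 + 23398.8 = 23711.32 s = 6.59 hours.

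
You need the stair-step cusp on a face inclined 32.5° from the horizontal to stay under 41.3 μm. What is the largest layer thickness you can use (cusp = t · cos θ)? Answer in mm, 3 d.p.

t = h_c / cos θ = 0.0413 / 0.8434 = 0.049 mm.

0.049 mm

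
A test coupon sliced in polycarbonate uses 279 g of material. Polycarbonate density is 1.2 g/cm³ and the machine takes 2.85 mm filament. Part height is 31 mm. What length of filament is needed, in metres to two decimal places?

36.45 m

Extruded volume: 279/1.2 = 232.5 cm³ (232500 mm³).
A = π r² = π × 1.425² = 6.3794 mm².
Length = 232500 / 6.3794 = 36445.43 mm = 36.45 m.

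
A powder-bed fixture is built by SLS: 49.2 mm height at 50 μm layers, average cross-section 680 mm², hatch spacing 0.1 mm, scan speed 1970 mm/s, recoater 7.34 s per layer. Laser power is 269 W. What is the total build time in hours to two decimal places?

Layers = ⌈49.2/0.05⌉ = 984.
Per-layer scan distance: 680 / 0.1 → 6800 mm.
Scan time per layer = 6800 / 1970 = 3.4518 s.
Per-layer time: 3.4518 + 7.34 → 10.7918 s.
Build time = 984 × 10.7918 = 10619.1312 s = 2.95 hours.

2.95 hours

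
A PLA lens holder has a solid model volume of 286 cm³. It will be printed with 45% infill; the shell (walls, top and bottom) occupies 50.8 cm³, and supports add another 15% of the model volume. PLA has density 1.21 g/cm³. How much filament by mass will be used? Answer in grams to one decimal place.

Volume inside the shell = 286 − 50.8, so 235.2 cm³.
Deposited infill: 0.45 × 235.2 → 105.84 cm³.
Support = 0.15 × 286 = 42.9 cm³.
Total printed volume = 50.8 + 105.84 + 42.9, so 199.54 cm³.
Mass = 199.54 × 1.21, so 241.4434 g.

241.4 g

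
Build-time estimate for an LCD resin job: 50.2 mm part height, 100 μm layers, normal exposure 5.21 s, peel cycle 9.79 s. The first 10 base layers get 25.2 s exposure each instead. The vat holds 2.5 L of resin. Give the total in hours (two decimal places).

Layer count = ceil(50.2 / 0.1) = 502.
Burn-in layers = 10 × (25.2 + 9.79) = 349.9 s.
Remaining layers = 492 × (5.21 + 9.79), so 7380 s.
Total = 349.9 + 7380 = 7729.9 s = 2.15 hours.

2.15 hours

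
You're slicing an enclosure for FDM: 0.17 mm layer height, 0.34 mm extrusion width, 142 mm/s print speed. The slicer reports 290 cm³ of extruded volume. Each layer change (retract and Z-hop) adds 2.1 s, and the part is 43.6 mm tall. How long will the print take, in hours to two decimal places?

Bead cross-section: 0.17 × 0.34 → 0.0578 mm².
Total extruded path = 290000/0.0578 = 5017301 mm.
Time extruding: 5017301 / 142 → 35333.1 s.
Layers = ⌈43.6/0.17⌉ = 257.
Non-print overhead: 257 × 2.1 → 539.7 s.
Altogether 35333.1 + 539.7 = 35872.8 s, i.e. 9.96 hours.

9.96 hours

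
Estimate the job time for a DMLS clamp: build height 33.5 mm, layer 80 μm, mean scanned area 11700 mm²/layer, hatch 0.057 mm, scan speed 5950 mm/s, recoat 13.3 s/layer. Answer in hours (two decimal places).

5.56 hours

Layers = ⌈33.5/0.08⌉ = 419.
Scan path per layer: 11700 / 0.057 → 205263.2 mm.
Laser time per layer: 205263.2 / 5950 → 34.498 s.
Per-layer time = 34.498 + 13.3, so 47.798 s.
Total: 419 × 47.798 s = 20027.362 s → 5.56 hours.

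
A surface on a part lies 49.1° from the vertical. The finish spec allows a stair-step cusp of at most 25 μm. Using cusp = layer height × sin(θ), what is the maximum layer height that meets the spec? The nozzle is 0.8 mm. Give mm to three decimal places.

0.033 mm

t = h_c / sin θ = 0.025 / 0.7559 = 0.033 mm.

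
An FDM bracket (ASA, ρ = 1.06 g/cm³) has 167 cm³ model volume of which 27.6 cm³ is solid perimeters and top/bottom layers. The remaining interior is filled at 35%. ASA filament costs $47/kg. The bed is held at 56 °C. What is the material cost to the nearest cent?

$3.81

Interior volume = 167 − 27.6 = 139.4 cm³.
Infill volume = 0.35 × 139.4 = 48.79 cm³.
Total printed volume: 27.6 + 48.79 → 76.39 cm³.
Mass = 76.39 × 1.06, so 80.9734 g.
At $47/kg: 80.9734/1000 × 47 = $3.81.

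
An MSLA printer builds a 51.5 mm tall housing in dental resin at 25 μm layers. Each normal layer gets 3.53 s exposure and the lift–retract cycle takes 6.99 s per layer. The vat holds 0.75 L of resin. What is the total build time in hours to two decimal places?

6.02 hours

Layer count = ceil(51.5 / 0.025) = 2060.
Each layer takes = 3.53 + 6.99, so 10.52 s.
Total = 2060 × 10.52 = 21671.2 s = 6.02 hours.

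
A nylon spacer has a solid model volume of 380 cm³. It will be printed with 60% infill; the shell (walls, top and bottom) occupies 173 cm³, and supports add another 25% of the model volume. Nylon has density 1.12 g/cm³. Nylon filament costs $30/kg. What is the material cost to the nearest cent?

Infill region: 380 − 173 → 207 cm³.
Infill deposited = 0.60 × 207 = 124.2 cm³.
Support = 0.25 × 380, so 95 cm³.
Deposited volume = 173 + 124.2 + 95, so 392.2 cm³.
Mass = 392.2 × 1.12, so 439.264 g.
Cost = 439.264 g / 1000 × $30/kg = $13.18.

$13.18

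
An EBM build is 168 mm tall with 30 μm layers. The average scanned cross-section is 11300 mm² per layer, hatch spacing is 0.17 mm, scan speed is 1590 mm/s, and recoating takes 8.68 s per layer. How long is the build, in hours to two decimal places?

Layer count = ceil(168 / 0.03) = 5600.
Per-layer scan distance: 11300 / 0.17 → 66470.6 mm.
Scan time per layer = 66470.6 / 1590, so 41.8054 s.
Per-layer time: 41.8054 + 8.68 → 50.4854 s.
5600 layers × 50.4854 s/layer = 282718.24 s, i.e. 78.53 hours.

78.53 hours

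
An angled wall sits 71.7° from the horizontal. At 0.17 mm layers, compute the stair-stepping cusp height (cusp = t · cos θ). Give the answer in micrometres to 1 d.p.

53.4 μm

cos(71.7°) = 0.3140, so cusp = 0.17 × 0.3140 = 0.05338 mm → 53.4 μm.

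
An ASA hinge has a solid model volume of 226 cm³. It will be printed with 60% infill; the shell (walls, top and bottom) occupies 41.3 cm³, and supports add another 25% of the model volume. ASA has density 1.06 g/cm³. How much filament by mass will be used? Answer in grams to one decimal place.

221.1 g

Infill region = 226 − 41.3, so 184.7 cm³.
Infill deposited = 0.60 × 184.7 = 110.82 cm³.
Support: 0.25 × 226 → 56.5 cm³.
Total printed volume = 41.3 + 110.82 + 56.5, so 208.62 cm³.
Mass = 208.62 × 1.06 = 221.1372 g.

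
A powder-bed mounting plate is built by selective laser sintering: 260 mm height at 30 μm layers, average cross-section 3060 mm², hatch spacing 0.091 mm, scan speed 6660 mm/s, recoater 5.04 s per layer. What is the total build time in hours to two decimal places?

24.29 hours

Layer count = ceil(260 / 0.03) = 8667.
Hatch length per layer = 3060 / 0.091 = 33626.4 mm.
Laser time per layer = 33626.4 / 6660, so 5.049 s.
Per-layer time: 5.049 + 5.04 → 10.089 s.
Total: 8667 × 10.089 s = 87441.363 s → 24.29 hours.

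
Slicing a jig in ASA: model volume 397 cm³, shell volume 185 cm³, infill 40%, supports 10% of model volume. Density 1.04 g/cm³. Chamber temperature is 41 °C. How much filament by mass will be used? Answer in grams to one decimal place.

Infill region = 397 − 185 = 212 cm³.
Infill deposited = 0.40 × 212, so 84.8 cm³.
Support: 0.10 × 397 → 39.7 cm³.
Deposited volume = 185 + 84.8 + 39.7, so 309.5 cm³.
Mass: 309.5 × 1.04 → 321.88 g.

321.9 g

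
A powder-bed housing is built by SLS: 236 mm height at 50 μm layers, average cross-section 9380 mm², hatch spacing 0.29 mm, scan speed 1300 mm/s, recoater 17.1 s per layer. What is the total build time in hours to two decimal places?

Number of layers: 236 / 0.05 → 4720 (rounded up).
Per-layer scan distance = 9380 / 0.29, so 32344.8 mm.
Laser time per layer = 32344.8 / 1300 = 24.8806 s.
Layer cycle: 24.8806 + 17.1 → 41.9806 s.
Total: 4720 × 41.9806 s = 198148.432 s → 55.04 hours.

55.04 hours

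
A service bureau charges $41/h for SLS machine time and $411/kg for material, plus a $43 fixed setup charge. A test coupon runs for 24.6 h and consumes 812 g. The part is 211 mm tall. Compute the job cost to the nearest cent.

Machine cost = 41 × 24.6 = $1008.60.
Feedstock cost: 411 × 812/1000 → $333.732.
Adding setup: 1008.60 + 333.732 + 43 → 1385.332 ≈ $1385.33.

$1385.33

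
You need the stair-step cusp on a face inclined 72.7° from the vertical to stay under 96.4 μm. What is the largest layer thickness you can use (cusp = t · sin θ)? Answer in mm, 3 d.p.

0.101 mm

Layer height = cusp / sin(72.7°) = 0.0964 / 0.9548 = 0.101 mm.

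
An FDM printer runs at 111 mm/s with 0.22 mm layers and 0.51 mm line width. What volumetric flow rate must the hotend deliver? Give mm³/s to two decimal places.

12.45

A: 0.22 × 0.51 → 0.1122 mm².
Q = v·A = 111 × 0.1122 = 12.45 mm³/s.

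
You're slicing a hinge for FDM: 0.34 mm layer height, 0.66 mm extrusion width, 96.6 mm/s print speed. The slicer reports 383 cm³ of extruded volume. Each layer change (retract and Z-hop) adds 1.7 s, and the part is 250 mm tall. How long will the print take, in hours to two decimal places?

Extrusion cross-section = 0.34 × 0.66 = 0.2244 mm².
Toolpath length = 383 cm³ / 0.2244 mm² = 383000 / 0.2244 = 1706773.6 mm.
Time extruding: 1706773.6 / 96.6 → 17668.5 s.
Layers = ⌈250/0.34⌉ = 736.
Non-print overhead = 736 × 1.7, so 1251.2 s.
Total = 17668.5 + 1251.2 = 18919.7 s = 5.26 hours.

5.26 hours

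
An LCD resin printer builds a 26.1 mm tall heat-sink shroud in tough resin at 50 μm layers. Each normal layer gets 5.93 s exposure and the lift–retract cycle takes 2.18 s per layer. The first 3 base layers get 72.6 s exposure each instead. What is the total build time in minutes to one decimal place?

73.9 minutes

Layers = ⌈26.1/0.05⌉ = 522.
Burn-in layers = 3 × (72.6 + 2.18) = 224.34 s.
Normal layers: 519 × (5.93 + 2.18) → 4209.09 s.
Total = 224.34 + 4209.09 = 4433.43 s = 73.9 minutes.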